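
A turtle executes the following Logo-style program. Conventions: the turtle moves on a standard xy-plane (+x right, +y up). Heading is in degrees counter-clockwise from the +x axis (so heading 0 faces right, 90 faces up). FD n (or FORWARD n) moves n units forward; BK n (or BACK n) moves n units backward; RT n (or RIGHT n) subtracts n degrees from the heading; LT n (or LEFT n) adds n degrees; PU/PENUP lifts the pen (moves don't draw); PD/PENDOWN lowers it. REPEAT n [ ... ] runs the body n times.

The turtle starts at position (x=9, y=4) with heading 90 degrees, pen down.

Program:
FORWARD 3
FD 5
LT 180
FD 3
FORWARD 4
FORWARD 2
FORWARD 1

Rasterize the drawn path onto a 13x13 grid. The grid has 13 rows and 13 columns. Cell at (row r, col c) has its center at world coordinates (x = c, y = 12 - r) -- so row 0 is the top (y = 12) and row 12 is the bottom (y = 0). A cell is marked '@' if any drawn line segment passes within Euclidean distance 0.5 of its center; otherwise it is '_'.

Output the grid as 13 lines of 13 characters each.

Answer: _________@___
_________@___
_________@___
_________@___
_________@___
_________@___
_________@___
_________@___
_________@___
_________@___
_________@___
_____________
_____________

Derivation:
Segment 0: (9,4) -> (9,7)
Segment 1: (9,7) -> (9,12)
Segment 2: (9,12) -> (9,9)
Segment 3: (9,9) -> (9,5)
Segment 4: (9,5) -> (9,3)
Segment 5: (9,3) -> (9,2)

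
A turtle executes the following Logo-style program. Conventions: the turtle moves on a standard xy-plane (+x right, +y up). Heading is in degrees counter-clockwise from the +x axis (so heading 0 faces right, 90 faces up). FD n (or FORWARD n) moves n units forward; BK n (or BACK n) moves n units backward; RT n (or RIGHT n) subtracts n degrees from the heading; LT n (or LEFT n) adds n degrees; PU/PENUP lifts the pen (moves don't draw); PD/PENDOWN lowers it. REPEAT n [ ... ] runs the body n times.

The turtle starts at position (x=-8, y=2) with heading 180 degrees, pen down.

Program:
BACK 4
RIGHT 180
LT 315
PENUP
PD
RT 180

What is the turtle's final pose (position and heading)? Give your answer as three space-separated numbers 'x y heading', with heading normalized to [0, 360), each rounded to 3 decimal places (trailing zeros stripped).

Answer: -4 2 135

Derivation:
Executing turtle program step by step:
Start: pos=(-8,2), heading=180, pen down
BK 4: (-8,2) -> (-4,2) [heading=180, draw]
RT 180: heading 180 -> 0
LT 315: heading 0 -> 315
PU: pen up
PD: pen down
RT 180: heading 315 -> 135
Final: pos=(-4,2), heading=135, 1 segment(s) drawn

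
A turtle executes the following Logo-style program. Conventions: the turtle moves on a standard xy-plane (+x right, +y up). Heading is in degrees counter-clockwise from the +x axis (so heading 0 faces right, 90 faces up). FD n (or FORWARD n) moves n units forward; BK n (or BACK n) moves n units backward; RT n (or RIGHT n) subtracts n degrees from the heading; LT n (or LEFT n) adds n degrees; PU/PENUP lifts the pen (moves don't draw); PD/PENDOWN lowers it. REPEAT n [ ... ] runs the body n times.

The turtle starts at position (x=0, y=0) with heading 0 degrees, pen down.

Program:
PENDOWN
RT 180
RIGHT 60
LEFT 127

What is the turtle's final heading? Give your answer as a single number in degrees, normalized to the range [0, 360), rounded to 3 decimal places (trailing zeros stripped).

Answer: 247

Derivation:
Executing turtle program step by step:
Start: pos=(0,0), heading=0, pen down
PD: pen down
RT 180: heading 0 -> 180
RT 60: heading 180 -> 120
LT 127: heading 120 -> 247
Final: pos=(0,0), heading=247, 0 segment(s) drawn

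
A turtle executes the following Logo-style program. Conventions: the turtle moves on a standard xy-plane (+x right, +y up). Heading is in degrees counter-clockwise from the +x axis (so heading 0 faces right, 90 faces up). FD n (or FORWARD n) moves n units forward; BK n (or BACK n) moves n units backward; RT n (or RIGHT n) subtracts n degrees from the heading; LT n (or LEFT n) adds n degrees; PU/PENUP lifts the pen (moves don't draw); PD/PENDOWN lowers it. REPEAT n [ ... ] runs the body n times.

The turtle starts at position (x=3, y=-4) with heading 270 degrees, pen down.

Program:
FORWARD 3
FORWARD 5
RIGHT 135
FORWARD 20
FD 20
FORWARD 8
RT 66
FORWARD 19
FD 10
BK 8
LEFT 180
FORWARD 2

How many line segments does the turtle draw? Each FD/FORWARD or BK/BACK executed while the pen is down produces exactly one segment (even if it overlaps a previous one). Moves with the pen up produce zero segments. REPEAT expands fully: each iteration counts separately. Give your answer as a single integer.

Answer: 9

Derivation:
Executing turtle program step by step:
Start: pos=(3,-4), heading=270, pen down
FD 3: (3,-4) -> (3,-7) [heading=270, draw]
FD 5: (3,-7) -> (3,-12) [heading=270, draw]
RT 135: heading 270 -> 135
FD 20: (3,-12) -> (-11.142,2.142) [heading=135, draw]
FD 20: (-11.142,2.142) -> (-25.284,16.284) [heading=135, draw]
FD 8: (-25.284,16.284) -> (-30.941,21.941) [heading=135, draw]
RT 66: heading 135 -> 69
FD 19: (-30.941,21.941) -> (-24.132,39.679) [heading=69, draw]
FD 10: (-24.132,39.679) -> (-20.548,49.015) [heading=69, draw]
BK 8: (-20.548,49.015) -> (-23.415,41.546) [heading=69, draw]
LT 180: heading 69 -> 249
FD 2: (-23.415,41.546) -> (-24.132,39.679) [heading=249, draw]
Final: pos=(-24.132,39.679), heading=249, 9 segment(s) drawn
Segments drawn: 9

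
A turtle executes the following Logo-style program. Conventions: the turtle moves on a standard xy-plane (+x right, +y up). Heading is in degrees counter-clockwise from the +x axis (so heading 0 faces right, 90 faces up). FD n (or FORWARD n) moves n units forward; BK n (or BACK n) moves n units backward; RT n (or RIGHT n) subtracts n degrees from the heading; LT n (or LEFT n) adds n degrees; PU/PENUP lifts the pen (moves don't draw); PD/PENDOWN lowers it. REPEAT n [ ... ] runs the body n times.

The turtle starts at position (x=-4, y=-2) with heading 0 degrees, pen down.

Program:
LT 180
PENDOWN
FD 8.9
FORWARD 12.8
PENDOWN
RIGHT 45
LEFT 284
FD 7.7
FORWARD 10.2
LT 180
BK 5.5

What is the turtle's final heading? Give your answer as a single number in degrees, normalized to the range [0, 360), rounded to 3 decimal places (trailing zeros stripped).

Executing turtle program step by step:
Start: pos=(-4,-2), heading=0, pen down
LT 180: heading 0 -> 180
PD: pen down
FD 8.9: (-4,-2) -> (-12.9,-2) [heading=180, draw]
FD 12.8: (-12.9,-2) -> (-25.7,-2) [heading=180, draw]
PD: pen down
RT 45: heading 180 -> 135
LT 284: heading 135 -> 59
FD 7.7: (-25.7,-2) -> (-21.734,4.6) [heading=59, draw]
FD 10.2: (-21.734,4.6) -> (-16.481,13.343) [heading=59, draw]
LT 180: heading 59 -> 239
BK 5.5: (-16.481,13.343) -> (-13.648,18.058) [heading=239, draw]
Final: pos=(-13.648,18.058), heading=239, 5 segment(s) drawn

Answer: 239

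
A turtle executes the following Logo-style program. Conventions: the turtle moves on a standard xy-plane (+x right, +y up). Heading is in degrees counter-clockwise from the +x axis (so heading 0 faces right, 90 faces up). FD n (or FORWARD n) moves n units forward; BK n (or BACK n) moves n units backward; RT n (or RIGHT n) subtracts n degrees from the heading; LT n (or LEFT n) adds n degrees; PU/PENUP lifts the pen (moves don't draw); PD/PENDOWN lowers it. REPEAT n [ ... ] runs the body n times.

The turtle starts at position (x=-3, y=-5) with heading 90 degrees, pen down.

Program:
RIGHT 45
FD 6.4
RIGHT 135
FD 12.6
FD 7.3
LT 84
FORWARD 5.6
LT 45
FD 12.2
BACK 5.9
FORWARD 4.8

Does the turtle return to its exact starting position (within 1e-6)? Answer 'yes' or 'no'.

Answer: no

Derivation:
Executing turtle program step by step:
Start: pos=(-3,-5), heading=90, pen down
RT 45: heading 90 -> 45
FD 6.4: (-3,-5) -> (1.525,-0.475) [heading=45, draw]
RT 135: heading 45 -> 270
FD 12.6: (1.525,-0.475) -> (1.525,-13.075) [heading=270, draw]
FD 7.3: (1.525,-13.075) -> (1.525,-20.375) [heading=270, draw]
LT 84: heading 270 -> 354
FD 5.6: (1.525,-20.375) -> (7.095,-20.96) [heading=354, draw]
LT 45: heading 354 -> 39
FD 12.2: (7.095,-20.96) -> (16.576,-13.282) [heading=39, draw]
BK 5.9: (16.576,-13.282) -> (11.991,-16.995) [heading=39, draw]
FD 4.8: (11.991,-16.995) -> (15.721,-13.974) [heading=39, draw]
Final: pos=(15.721,-13.974), heading=39, 7 segment(s) drawn

Start position: (-3, -5)
Final position: (15.721, -13.974)
Distance = 20.761; >= 1e-6 -> NOT closed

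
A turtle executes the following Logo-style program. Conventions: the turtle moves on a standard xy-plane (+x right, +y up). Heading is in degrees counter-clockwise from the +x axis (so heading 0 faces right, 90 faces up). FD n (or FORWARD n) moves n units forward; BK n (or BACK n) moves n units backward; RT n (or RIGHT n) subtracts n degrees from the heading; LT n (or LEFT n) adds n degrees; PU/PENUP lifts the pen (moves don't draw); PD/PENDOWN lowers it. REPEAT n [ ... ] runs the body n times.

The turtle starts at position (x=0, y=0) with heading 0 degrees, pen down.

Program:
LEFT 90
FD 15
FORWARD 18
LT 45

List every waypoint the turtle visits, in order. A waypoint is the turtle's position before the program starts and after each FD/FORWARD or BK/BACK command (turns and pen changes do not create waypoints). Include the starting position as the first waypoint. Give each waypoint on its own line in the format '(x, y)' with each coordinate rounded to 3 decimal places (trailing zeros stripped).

Answer: (0, 0)
(0, 15)
(0, 33)

Derivation:
Executing turtle program step by step:
Start: pos=(0,0), heading=0, pen down
LT 90: heading 0 -> 90
FD 15: (0,0) -> (0,15) [heading=90, draw]
FD 18: (0,15) -> (0,33) [heading=90, draw]
LT 45: heading 90 -> 135
Final: pos=(0,33), heading=135, 2 segment(s) drawn
Waypoints (3 total):
(0, 0)
(0, 15)
(0, 33)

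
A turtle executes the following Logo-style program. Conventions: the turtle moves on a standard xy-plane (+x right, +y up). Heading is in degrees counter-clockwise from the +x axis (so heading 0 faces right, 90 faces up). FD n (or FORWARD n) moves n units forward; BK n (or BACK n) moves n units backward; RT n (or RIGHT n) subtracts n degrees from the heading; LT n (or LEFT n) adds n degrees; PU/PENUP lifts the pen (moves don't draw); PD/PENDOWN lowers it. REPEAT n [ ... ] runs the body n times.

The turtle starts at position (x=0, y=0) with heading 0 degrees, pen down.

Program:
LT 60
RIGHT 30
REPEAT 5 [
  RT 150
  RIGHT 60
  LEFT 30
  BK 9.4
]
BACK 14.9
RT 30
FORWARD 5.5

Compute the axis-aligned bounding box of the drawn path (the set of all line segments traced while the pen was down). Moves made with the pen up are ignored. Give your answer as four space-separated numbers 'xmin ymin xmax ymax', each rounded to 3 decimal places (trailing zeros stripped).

Answer: 0 0 21.044 12.15

Derivation:
Executing turtle program step by step:
Start: pos=(0,0), heading=0, pen down
LT 60: heading 0 -> 60
RT 30: heading 60 -> 30
REPEAT 5 [
  -- iteration 1/5 --
  RT 150: heading 30 -> 240
  RT 60: heading 240 -> 180
  LT 30: heading 180 -> 210
  BK 9.4: (0,0) -> (8.141,4.7) [heading=210, draw]
  -- iteration 2/5 --
  RT 150: heading 210 -> 60
  RT 60: heading 60 -> 0
  LT 30: heading 0 -> 30
  BK 9.4: (8.141,4.7) -> (0,0) [heading=30, draw]
  -- iteration 3/5 --
  RT 150: heading 30 -> 240
  RT 60: heading 240 -> 180
  LT 30: heading 180 -> 210
  BK 9.4: (0,0) -> (8.141,4.7) [heading=210, draw]
  -- iteration 4/5 --
  RT 150: heading 210 -> 60
  RT 60: heading 60 -> 0
  LT 30: heading 0 -> 30
  BK 9.4: (8.141,4.7) -> (0,0) [heading=30, draw]
  -- iteration 5/5 --
  RT 150: heading 30 -> 240
  RT 60: heading 240 -> 180
  LT 30: heading 180 -> 210
  BK 9.4: (0,0) -> (8.141,4.7) [heading=210, draw]
]
BK 14.9: (8.141,4.7) -> (21.044,12.15) [heading=210, draw]
RT 30: heading 210 -> 180
FD 5.5: (21.044,12.15) -> (15.544,12.15) [heading=180, draw]
Final: pos=(15.544,12.15), heading=180, 7 segment(s) drawn

Segment endpoints: x in {0, 0, 0, 8.141, 8.141, 15.544, 21.044}, y in {0, 0, 0, 4.7, 4.7, 4.7, 12.15, 12.15}
xmin=0, ymin=0, xmax=21.044, ymax=12.15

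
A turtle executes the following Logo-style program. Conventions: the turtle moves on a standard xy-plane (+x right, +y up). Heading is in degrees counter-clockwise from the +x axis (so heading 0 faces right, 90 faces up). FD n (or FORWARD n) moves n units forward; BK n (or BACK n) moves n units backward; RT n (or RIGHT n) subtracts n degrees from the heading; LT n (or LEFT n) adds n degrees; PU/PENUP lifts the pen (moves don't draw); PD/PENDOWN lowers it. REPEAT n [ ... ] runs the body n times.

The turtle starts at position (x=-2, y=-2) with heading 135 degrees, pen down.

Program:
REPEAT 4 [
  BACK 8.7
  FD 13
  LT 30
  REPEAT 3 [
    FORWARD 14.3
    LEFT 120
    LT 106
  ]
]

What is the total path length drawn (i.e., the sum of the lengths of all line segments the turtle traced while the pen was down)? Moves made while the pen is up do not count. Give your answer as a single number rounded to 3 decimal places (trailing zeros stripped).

Answer: 258.4

Derivation:
Executing turtle program step by step:
Start: pos=(-2,-2), heading=135, pen down
REPEAT 4 [
  -- iteration 1/4 --
  BK 8.7: (-2,-2) -> (4.152,-8.152) [heading=135, draw]
  FD 13: (4.152,-8.152) -> (-5.041,1.041) [heading=135, draw]
  LT 30: heading 135 -> 165
  REPEAT 3 [
    -- iteration 1/3 --
    FD 14.3: (-5.041,1.041) -> (-18.853,4.742) [heading=165, draw]
    LT 120: heading 165 -> 285
    LT 106: heading 285 -> 31
    -- iteration 2/3 --
    FD 14.3: (-18.853,4.742) -> (-6.596,12.107) [heading=31, draw]
    LT 120: heading 31 -> 151
    LT 106: heading 151 -> 257
    -- iteration 3/3 --
    FD 14.3: (-6.596,12.107) -> (-9.813,-1.827) [heading=257, draw]
    LT 120: heading 257 -> 17
    LT 106: heading 17 -> 123
  ]
  -- iteration 2/4 --
  BK 8.7: (-9.813,-1.827) -> (-5.074,-9.123) [heading=123, draw]
  FD 13: (-5.074,-9.123) -> (-12.155,1.78) [heading=123, draw]
  LT 30: heading 123 -> 153
  REPEAT 3 [
    -- iteration 1/3 --
    FD 14.3: (-12.155,1.78) -> (-24.896,8.272) [heading=153, draw]
    LT 120: heading 153 -> 273
    LT 106: heading 273 -> 19
    -- iteration 2/3 --
    FD 14.3: (-24.896,8.272) -> (-11.375,12.927) [heading=19, draw]
    LT 120: heading 19 -> 139
    LT 106: heading 139 -> 245
    -- iteration 3/3 --
    FD 14.3: (-11.375,12.927) -> (-17.418,-0.033) [heading=245, draw]
    LT 120: heading 245 -> 5
    LT 106: heading 5 -> 111
  ]
  -- iteration 3/4 --
  BK 8.7: (-17.418,-0.033) -> (-14.301,-8.155) [heading=111, draw]
  FD 13: (-14.301,-8.155) -> (-18.959,3.981) [heading=111, draw]
  LT 30: heading 111 -> 141
  REPEAT 3 [
    -- iteration 1/3 --
    FD 14.3: (-18.959,3.981) -> (-30.073,12.981) [heading=141, draw]
    LT 120: heading 141 -> 261
    LT 106: heading 261 -> 7
    -- iteration 2/3 --
    FD 14.3: (-30.073,12.981) -> (-15.879,14.723) [heading=7, draw]
    LT 120: heading 7 -> 127
    LT 106: heading 127 -> 233
    -- iteration 3/3 --
    FD 14.3: (-15.879,14.723) -> (-24.485,3.303) [heading=233, draw]
    LT 120: heading 233 -> 353
    LT 106: heading 353 -> 99
  ]
  -- iteration 4/4 --
  BK 8.7: (-24.485,3.303) -> (-23.124,-5.29) [heading=99, draw]
  FD 13: (-23.124,-5.29) -> (-25.158,7.55) [heading=99, draw]
  LT 30: heading 99 -> 129
  REPEAT 3 [
    -- iteration 1/3 --
    FD 14.3: (-25.158,7.55) -> (-34.157,18.663) [heading=129, draw]
    LT 120: heading 129 -> 249
    LT 106: heading 249 -> 355
    -- iteration 2/3 --
    FD 14.3: (-34.157,18.663) -> (-19.912,17.417) [heading=355, draw]
    LT 120: heading 355 -> 115
    LT 106: heading 115 -> 221
    -- iteration 3/3 --
    FD 14.3: (-19.912,17.417) -> (-30.704,8.035) [heading=221, draw]
    LT 120: heading 221 -> 341
    LT 106: heading 341 -> 87
  ]
]
Final: pos=(-30.704,8.035), heading=87, 20 segment(s) drawn

Segment lengths:
  seg 1: (-2,-2) -> (4.152,-8.152), length = 8.7
  seg 2: (4.152,-8.152) -> (-5.041,1.041), length = 13
  seg 3: (-5.041,1.041) -> (-18.853,4.742), length = 14.3
  seg 4: (-18.853,4.742) -> (-6.596,12.107), length = 14.3
  seg 5: (-6.596,12.107) -> (-9.813,-1.827), length = 14.3
  seg 6: (-9.813,-1.827) -> (-5.074,-9.123), length = 8.7
  seg 7: (-5.074,-9.123) -> (-12.155,1.78), length = 13
  seg 8: (-12.155,1.78) -> (-24.896,8.272), length = 14.3
  seg 9: (-24.896,8.272) -> (-11.375,12.927), length = 14.3
  seg 10: (-11.375,12.927) -> (-17.418,-0.033), length = 14.3
  seg 11: (-17.418,-0.033) -> (-14.301,-8.155), length = 8.7
  seg 12: (-14.301,-8.155) -> (-18.959,3.981), length = 13
  seg 13: (-18.959,3.981) -> (-30.073,12.981), length = 14.3
  seg 14: (-30.073,12.981) -> (-15.879,14.723), length = 14.3
  seg 15: (-15.879,14.723) -> (-24.485,3.303), length = 14.3
  seg 16: (-24.485,3.303) -> (-23.124,-5.29), length = 8.7
  seg 17: (-23.124,-5.29) -> (-25.158,7.55), length = 13
  seg 18: (-25.158,7.55) -> (-34.157,18.663), length = 14.3
  seg 19: (-34.157,18.663) -> (-19.912,17.417), length = 14.3
  seg 20: (-19.912,17.417) -> (-30.704,8.035), length = 14.3
Total = 258.4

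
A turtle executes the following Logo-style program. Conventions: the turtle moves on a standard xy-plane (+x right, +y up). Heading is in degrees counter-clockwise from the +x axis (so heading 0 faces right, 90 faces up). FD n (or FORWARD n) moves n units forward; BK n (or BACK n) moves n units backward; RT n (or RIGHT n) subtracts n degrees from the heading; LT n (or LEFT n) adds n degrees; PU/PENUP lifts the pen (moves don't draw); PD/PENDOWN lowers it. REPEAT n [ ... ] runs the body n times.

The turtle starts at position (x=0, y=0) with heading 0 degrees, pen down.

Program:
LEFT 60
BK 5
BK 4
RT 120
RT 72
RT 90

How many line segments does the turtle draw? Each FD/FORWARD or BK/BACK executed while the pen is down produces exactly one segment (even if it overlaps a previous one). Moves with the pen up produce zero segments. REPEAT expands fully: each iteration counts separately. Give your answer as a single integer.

Answer: 2

Derivation:
Executing turtle program step by step:
Start: pos=(0,0), heading=0, pen down
LT 60: heading 0 -> 60
BK 5: (0,0) -> (-2.5,-4.33) [heading=60, draw]
BK 4: (-2.5,-4.33) -> (-4.5,-7.794) [heading=60, draw]
RT 120: heading 60 -> 300
RT 72: heading 300 -> 228
RT 90: heading 228 -> 138
Final: pos=(-4.5,-7.794), heading=138, 2 segment(s) drawn
Segments drawn: 2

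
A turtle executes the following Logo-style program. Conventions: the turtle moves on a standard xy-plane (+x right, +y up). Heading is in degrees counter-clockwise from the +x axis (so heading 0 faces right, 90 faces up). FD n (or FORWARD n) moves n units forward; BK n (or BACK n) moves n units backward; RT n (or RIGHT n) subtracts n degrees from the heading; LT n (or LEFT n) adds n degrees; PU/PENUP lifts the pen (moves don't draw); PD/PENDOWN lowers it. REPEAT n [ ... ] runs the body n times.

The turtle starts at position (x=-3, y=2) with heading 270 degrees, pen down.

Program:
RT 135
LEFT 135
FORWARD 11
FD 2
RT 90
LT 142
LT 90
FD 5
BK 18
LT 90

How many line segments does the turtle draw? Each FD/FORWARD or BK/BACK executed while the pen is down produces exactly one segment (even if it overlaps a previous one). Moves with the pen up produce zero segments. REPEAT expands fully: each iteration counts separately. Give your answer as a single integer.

Answer: 4

Derivation:
Executing turtle program step by step:
Start: pos=(-3,2), heading=270, pen down
RT 135: heading 270 -> 135
LT 135: heading 135 -> 270
FD 11: (-3,2) -> (-3,-9) [heading=270, draw]
FD 2: (-3,-9) -> (-3,-11) [heading=270, draw]
RT 90: heading 270 -> 180
LT 142: heading 180 -> 322
LT 90: heading 322 -> 52
FD 5: (-3,-11) -> (0.078,-7.06) [heading=52, draw]
BK 18: (0.078,-7.06) -> (-11.004,-21.244) [heading=52, draw]
LT 90: heading 52 -> 142
Final: pos=(-11.004,-21.244), heading=142, 4 segment(s) drawn
Segments drawn: 4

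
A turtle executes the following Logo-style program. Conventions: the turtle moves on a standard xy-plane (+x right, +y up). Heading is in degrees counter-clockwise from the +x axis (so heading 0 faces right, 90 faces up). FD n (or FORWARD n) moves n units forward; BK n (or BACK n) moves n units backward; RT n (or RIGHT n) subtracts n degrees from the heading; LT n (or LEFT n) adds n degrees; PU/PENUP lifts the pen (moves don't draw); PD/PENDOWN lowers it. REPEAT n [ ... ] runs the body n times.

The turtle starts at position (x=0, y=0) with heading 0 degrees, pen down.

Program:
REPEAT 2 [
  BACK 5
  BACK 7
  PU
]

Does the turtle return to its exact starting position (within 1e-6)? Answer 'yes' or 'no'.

Executing turtle program step by step:
Start: pos=(0,0), heading=0, pen down
REPEAT 2 [
  -- iteration 1/2 --
  BK 5: (0,0) -> (-5,0) [heading=0, draw]
  BK 7: (-5,0) -> (-12,0) [heading=0, draw]
  PU: pen up
  -- iteration 2/2 --
  BK 5: (-12,0) -> (-17,0) [heading=0, move]
  BK 7: (-17,0) -> (-24,0) [heading=0, move]
  PU: pen up
]
Final: pos=(-24,0), heading=0, 2 segment(s) drawn

Start position: (0, 0)
Final position: (-24, 0)
Distance = 24; >= 1e-6 -> NOT closed

Answer: no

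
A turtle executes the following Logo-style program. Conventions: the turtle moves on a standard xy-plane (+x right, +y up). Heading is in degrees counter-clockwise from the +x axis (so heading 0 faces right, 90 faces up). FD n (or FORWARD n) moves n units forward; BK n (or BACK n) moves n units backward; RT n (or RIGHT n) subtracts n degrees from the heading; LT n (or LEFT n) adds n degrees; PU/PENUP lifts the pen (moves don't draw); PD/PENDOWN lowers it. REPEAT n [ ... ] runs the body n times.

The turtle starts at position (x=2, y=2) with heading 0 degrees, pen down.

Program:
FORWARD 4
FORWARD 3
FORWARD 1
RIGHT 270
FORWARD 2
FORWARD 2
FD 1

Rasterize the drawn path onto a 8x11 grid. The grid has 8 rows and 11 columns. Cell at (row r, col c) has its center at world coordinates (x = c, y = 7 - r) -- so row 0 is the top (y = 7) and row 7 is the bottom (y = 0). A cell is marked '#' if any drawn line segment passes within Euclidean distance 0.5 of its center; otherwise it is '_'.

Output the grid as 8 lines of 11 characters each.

Segment 0: (2,2) -> (6,2)
Segment 1: (6,2) -> (9,2)
Segment 2: (9,2) -> (10,2)
Segment 3: (10,2) -> (10,4)
Segment 4: (10,4) -> (10,6)
Segment 5: (10,6) -> (10,7)

Answer: __________#
__________#
__________#
__________#
__________#
__#########
___________
___________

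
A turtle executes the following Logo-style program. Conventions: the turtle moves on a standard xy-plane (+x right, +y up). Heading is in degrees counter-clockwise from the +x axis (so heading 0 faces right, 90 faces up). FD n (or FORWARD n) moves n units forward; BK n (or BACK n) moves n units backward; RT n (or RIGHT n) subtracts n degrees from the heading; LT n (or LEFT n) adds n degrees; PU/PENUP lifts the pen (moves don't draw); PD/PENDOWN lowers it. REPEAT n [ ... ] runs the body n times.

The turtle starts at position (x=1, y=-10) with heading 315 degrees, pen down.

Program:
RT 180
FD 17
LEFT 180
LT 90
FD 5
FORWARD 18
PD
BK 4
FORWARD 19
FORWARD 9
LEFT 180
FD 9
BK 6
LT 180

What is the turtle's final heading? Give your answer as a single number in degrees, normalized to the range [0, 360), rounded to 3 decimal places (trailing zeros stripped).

Answer: 45

Derivation:
Executing turtle program step by step:
Start: pos=(1,-10), heading=315, pen down
RT 180: heading 315 -> 135
FD 17: (1,-10) -> (-11.021,2.021) [heading=135, draw]
LT 180: heading 135 -> 315
LT 90: heading 315 -> 45
FD 5: (-11.021,2.021) -> (-7.485,5.556) [heading=45, draw]
FD 18: (-7.485,5.556) -> (5.243,18.284) [heading=45, draw]
PD: pen down
BK 4: (5.243,18.284) -> (2.414,15.456) [heading=45, draw]
FD 19: (2.414,15.456) -> (15.849,28.891) [heading=45, draw]
FD 9: (15.849,28.891) -> (22.213,35.255) [heading=45, draw]
LT 180: heading 45 -> 225
FD 9: (22.213,35.255) -> (15.849,28.891) [heading=225, draw]
BK 6: (15.849,28.891) -> (20.092,33.134) [heading=225, draw]
LT 180: heading 225 -> 45
Final: pos=(20.092,33.134), heading=45, 8 segment(s) drawn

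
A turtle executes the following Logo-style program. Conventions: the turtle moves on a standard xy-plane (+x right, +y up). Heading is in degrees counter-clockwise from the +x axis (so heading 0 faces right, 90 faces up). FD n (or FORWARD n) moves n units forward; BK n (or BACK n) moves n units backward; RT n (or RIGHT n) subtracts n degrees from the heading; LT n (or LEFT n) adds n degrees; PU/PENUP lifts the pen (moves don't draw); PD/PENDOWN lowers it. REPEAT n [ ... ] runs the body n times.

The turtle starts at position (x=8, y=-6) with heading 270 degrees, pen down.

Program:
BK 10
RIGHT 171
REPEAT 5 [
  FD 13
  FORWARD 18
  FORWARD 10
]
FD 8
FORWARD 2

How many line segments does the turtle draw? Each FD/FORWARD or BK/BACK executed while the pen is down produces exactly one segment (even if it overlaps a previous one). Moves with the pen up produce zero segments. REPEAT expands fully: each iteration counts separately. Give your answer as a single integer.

Answer: 18

Derivation:
Executing turtle program step by step:
Start: pos=(8,-6), heading=270, pen down
BK 10: (8,-6) -> (8,4) [heading=270, draw]
RT 171: heading 270 -> 99
REPEAT 5 [
  -- iteration 1/5 --
  FD 13: (8,4) -> (5.966,16.84) [heading=99, draw]
  FD 18: (5.966,16.84) -> (3.151,34.618) [heading=99, draw]
  FD 10: (3.151,34.618) -> (1.586,44.495) [heading=99, draw]
  -- iteration 2/5 --
  FD 13: (1.586,44.495) -> (-0.447,57.335) [heading=99, draw]
  FD 18: (-0.447,57.335) -> (-3.263,75.114) [heading=99, draw]
  FD 10: (-3.263,75.114) -> (-4.828,84.99) [heading=99, draw]
  -- iteration 3/5 --
  FD 13: (-4.828,84.99) -> (-6.861,97.83) [heading=99, draw]
  FD 18: (-6.861,97.83) -> (-9.677,115.609) [heading=99, draw]
  FD 10: (-9.677,115.609) -> (-11.241,125.486) [heading=99, draw]
  -- iteration 4/5 --
  FD 13: (-11.241,125.486) -> (-13.275,138.326) [heading=99, draw]
  FD 18: (-13.275,138.326) -> (-16.091,156.104) [heading=99, draw]
  FD 10: (-16.091,156.104) -> (-17.655,165.981) [heading=99, draw]
  -- iteration 5/5 --
  FD 13: (-17.655,165.981) -> (-19.689,178.821) [heading=99, draw]
  FD 18: (-19.689,178.821) -> (-22.505,196.599) [heading=99, draw]
  FD 10: (-22.505,196.599) -> (-24.069,206.476) [heading=99, draw]
]
FD 8: (-24.069,206.476) -> (-25.321,214.378) [heading=99, draw]
FD 2: (-25.321,214.378) -> (-25.633,216.353) [heading=99, draw]
Final: pos=(-25.633,216.353), heading=99, 18 segment(s) drawn
Segments drawn: 18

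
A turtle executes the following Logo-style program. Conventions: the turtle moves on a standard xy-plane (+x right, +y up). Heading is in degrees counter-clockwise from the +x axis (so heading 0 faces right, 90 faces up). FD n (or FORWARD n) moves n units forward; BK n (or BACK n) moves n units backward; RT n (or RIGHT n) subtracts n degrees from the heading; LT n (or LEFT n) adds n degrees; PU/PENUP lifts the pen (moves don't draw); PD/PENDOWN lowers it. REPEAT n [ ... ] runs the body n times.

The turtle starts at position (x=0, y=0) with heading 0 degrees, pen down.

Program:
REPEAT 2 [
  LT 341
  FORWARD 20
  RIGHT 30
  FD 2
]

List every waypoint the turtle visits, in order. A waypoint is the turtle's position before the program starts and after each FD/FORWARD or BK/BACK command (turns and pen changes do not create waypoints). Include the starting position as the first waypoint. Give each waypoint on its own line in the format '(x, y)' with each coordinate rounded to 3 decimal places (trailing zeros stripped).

Answer: (0, 0)
(18.91, -6.511)
(20.222, -8.021)
(27.715, -26.564)
(27.436, -28.545)

Derivation:
Executing turtle program step by step:
Start: pos=(0,0), heading=0, pen down
REPEAT 2 [
  -- iteration 1/2 --
  LT 341: heading 0 -> 341
  FD 20: (0,0) -> (18.91,-6.511) [heading=341, draw]
  RT 30: heading 341 -> 311
  FD 2: (18.91,-6.511) -> (20.222,-8.021) [heading=311, draw]
  -- iteration 2/2 --
  LT 341: heading 311 -> 292
  FD 20: (20.222,-8.021) -> (27.715,-26.564) [heading=292, draw]
  RT 30: heading 292 -> 262
  FD 2: (27.715,-26.564) -> (27.436,-28.545) [heading=262, draw]
]
Final: pos=(27.436,-28.545), heading=262, 4 segment(s) drawn
Waypoints (5 total):
(0, 0)
(18.91, -6.511)
(20.222, -8.021)
(27.715, -26.564)
(27.436, -28.545)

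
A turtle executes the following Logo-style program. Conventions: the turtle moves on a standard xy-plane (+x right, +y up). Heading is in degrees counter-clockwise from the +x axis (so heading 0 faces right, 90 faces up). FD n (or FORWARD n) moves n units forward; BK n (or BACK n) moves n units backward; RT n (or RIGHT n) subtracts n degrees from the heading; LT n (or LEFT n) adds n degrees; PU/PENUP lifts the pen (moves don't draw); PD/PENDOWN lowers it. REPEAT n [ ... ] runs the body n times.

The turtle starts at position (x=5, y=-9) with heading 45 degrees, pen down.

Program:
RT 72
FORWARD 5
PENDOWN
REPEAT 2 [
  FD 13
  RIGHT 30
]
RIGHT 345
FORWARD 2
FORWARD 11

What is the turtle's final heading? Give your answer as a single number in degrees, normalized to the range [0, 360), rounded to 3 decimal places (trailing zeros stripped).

Answer: 288

Derivation:
Executing turtle program step by step:
Start: pos=(5,-9), heading=45, pen down
RT 72: heading 45 -> 333
FD 5: (5,-9) -> (9.455,-11.27) [heading=333, draw]
PD: pen down
REPEAT 2 [
  -- iteration 1/2 --
  FD 13: (9.455,-11.27) -> (21.038,-17.172) [heading=333, draw]
  RT 30: heading 333 -> 303
  -- iteration 2/2 --
  FD 13: (21.038,-17.172) -> (28.118,-28.075) [heading=303, draw]
  RT 30: heading 303 -> 273
]
RT 345: heading 273 -> 288
FD 2: (28.118,-28.075) -> (28.736,-29.977) [heading=288, draw]
FD 11: (28.736,-29.977) -> (32.136,-40.438) [heading=288, draw]
Final: pos=(32.136,-40.438), heading=288, 5 segment(s) drawn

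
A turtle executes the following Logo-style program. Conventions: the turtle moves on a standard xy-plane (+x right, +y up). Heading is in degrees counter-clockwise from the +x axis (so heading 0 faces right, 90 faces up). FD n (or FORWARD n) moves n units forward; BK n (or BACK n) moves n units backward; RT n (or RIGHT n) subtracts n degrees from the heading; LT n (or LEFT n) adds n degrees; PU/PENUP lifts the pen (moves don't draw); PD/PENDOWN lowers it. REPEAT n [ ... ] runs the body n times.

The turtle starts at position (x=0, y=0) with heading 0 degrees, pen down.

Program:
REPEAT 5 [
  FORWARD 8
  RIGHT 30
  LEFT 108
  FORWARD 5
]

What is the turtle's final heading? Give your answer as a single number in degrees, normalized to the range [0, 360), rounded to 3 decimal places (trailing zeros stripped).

Answer: 30

Derivation:
Executing turtle program step by step:
Start: pos=(0,0), heading=0, pen down
REPEAT 5 [
  -- iteration 1/5 --
  FD 8: (0,0) -> (8,0) [heading=0, draw]
  RT 30: heading 0 -> 330
  LT 108: heading 330 -> 78
  FD 5: (8,0) -> (9.04,4.891) [heading=78, draw]
  -- iteration 2/5 --
  FD 8: (9.04,4.891) -> (10.703,12.716) [heading=78, draw]
  RT 30: heading 78 -> 48
  LT 108: heading 48 -> 156
  FD 5: (10.703,12.716) -> (6.135,14.75) [heading=156, draw]
  -- iteration 3/5 --
  FD 8: (6.135,14.75) -> (-1.173,18.003) [heading=156, draw]
  RT 30: heading 156 -> 126
  LT 108: heading 126 -> 234
  FD 5: (-1.173,18.003) -> (-4.112,13.958) [heading=234, draw]
  -- iteration 4/5 --
  FD 8: (-4.112,13.958) -> (-8.814,7.486) [heading=234, draw]
  RT 30: heading 234 -> 204
  LT 108: heading 204 -> 312
  FD 5: (-8.814,7.486) -> (-5.469,3.771) [heading=312, draw]
  -- iteration 5/5 --
  FD 8: (-5.469,3.771) -> (-0.116,-2.175) [heading=312, draw]
  RT 30: heading 312 -> 282
  LT 108: heading 282 -> 30
  FD 5: (-0.116,-2.175) -> (4.214,0.325) [heading=30, draw]
]
Final: pos=(4.214,0.325), heading=30, 10 segment(s) drawn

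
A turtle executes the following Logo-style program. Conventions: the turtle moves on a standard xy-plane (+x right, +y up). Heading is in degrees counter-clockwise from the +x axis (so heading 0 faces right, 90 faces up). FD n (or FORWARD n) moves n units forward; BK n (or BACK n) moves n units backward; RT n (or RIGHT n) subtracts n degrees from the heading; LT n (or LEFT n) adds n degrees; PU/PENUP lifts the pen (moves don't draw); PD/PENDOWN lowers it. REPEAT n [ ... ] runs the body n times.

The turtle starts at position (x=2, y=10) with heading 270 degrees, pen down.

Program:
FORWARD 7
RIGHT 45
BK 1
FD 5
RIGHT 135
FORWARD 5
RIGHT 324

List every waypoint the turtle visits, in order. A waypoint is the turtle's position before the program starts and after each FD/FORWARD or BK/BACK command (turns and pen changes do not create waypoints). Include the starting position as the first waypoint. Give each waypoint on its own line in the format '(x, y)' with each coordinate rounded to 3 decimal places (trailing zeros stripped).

Answer: (2, 10)
(2, 3)
(2.707, 3.707)
(-0.828, 0.172)
(-0.828, 5.172)

Derivation:
Executing turtle program step by step:
Start: pos=(2,10), heading=270, pen down
FD 7: (2,10) -> (2,3) [heading=270, draw]
RT 45: heading 270 -> 225
BK 1: (2,3) -> (2.707,3.707) [heading=225, draw]
FD 5: (2.707,3.707) -> (-0.828,0.172) [heading=225, draw]
RT 135: heading 225 -> 90
FD 5: (-0.828,0.172) -> (-0.828,5.172) [heading=90, draw]
RT 324: heading 90 -> 126
Final: pos=(-0.828,5.172), heading=126, 4 segment(s) drawn
Waypoints (5 total):
(2, 10)
(2, 3)
(2.707, 3.707)
(-0.828, 0.172)
(-0.828, 5.172)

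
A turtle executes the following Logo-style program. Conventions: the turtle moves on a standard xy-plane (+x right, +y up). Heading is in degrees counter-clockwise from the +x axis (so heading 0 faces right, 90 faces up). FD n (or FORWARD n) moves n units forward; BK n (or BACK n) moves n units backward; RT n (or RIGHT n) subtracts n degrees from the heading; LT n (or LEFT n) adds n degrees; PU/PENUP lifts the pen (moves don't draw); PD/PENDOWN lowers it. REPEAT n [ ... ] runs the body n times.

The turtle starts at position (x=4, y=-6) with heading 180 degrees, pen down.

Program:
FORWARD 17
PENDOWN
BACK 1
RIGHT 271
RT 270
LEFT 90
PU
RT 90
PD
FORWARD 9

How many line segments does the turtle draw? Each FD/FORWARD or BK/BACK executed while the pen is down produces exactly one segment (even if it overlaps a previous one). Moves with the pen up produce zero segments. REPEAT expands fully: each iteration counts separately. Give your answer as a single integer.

Executing turtle program step by step:
Start: pos=(4,-6), heading=180, pen down
FD 17: (4,-6) -> (-13,-6) [heading=180, draw]
PD: pen down
BK 1: (-13,-6) -> (-12,-6) [heading=180, draw]
RT 271: heading 180 -> 269
RT 270: heading 269 -> 359
LT 90: heading 359 -> 89
PU: pen up
RT 90: heading 89 -> 359
PD: pen down
FD 9: (-12,-6) -> (-3.001,-6.157) [heading=359, draw]
Final: pos=(-3.001,-6.157), heading=359, 3 segment(s) drawn
Segments drawn: 3

Answer: 3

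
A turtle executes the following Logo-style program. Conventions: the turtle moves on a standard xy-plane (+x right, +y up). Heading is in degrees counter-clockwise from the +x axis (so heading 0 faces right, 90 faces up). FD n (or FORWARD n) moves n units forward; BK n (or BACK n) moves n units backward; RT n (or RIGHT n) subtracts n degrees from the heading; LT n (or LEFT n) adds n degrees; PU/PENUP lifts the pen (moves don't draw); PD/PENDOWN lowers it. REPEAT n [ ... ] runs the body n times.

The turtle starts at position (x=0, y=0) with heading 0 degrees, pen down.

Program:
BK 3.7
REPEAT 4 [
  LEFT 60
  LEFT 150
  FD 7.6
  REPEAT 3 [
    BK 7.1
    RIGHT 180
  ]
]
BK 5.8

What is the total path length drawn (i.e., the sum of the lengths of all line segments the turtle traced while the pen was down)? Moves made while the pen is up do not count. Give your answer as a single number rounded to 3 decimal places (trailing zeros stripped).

Answer: 125.1

Derivation:
Executing turtle program step by step:
Start: pos=(0,0), heading=0, pen down
BK 3.7: (0,0) -> (-3.7,0) [heading=0, draw]
REPEAT 4 [
  -- iteration 1/4 --
  LT 60: heading 0 -> 60
  LT 150: heading 60 -> 210
  FD 7.6: (-3.7,0) -> (-10.282,-3.8) [heading=210, draw]
  REPEAT 3 [
    -- iteration 1/3 --
    BK 7.1: (-10.282,-3.8) -> (-4.133,-0.25) [heading=210, draw]
    RT 180: heading 210 -> 30
    -- iteration 2/3 --
    BK 7.1: (-4.133,-0.25) -> (-10.282,-3.8) [heading=30, draw]
    RT 180: heading 30 -> 210
    -- iteration 3/3 --
    BK 7.1: (-10.282,-3.8) -> (-4.133,-0.25) [heading=210, draw]
    RT 180: heading 210 -> 30
  ]
  -- iteration 2/4 --
  LT 60: heading 30 -> 90
  LT 150: heading 90 -> 240
  FD 7.6: (-4.133,-0.25) -> (-7.933,-6.832) [heading=240, draw]
  REPEAT 3 [
    -- iteration 1/3 --
    BK 7.1: (-7.933,-6.832) -> (-4.383,-0.683) [heading=240, draw]
    RT 180: heading 240 -> 60
    -- iteration 2/3 --
    BK 7.1: (-4.383,-0.683) -> (-7.933,-6.832) [heading=60, draw]
    RT 180: heading 60 -> 240
    -- iteration 3/3 --
    BK 7.1: (-7.933,-6.832) -> (-4.383,-0.683) [heading=240, draw]
    RT 180: heading 240 -> 60
  ]
  -- iteration 3/4 --
  LT 60: heading 60 -> 120
  LT 150: heading 120 -> 270
  FD 7.6: (-4.383,-0.683) -> (-4.383,-8.283) [heading=270, draw]
  REPEAT 3 [
    -- iteration 1/3 --
    BK 7.1: (-4.383,-8.283) -> (-4.383,-1.183) [heading=270, draw]
    RT 180: heading 270 -> 90
    -- iteration 2/3 --
    BK 7.1: (-4.383,-1.183) -> (-4.383,-8.283) [heading=90, draw]
    RT 180: heading 90 -> 270
    -- iteration 3/3 --
    BK 7.1: (-4.383,-8.283) -> (-4.383,-1.183) [heading=270, draw]
    RT 180: heading 270 -> 90
  ]
  -- iteration 4/4 --
  LT 60: heading 90 -> 150
  LT 150: heading 150 -> 300
  FD 7.6: (-4.383,-1.183) -> (-0.583,-7.765) [heading=300, draw]
  REPEAT 3 [
    -- iteration 1/3 --
    BK 7.1: (-0.583,-7.765) -> (-4.133,-1.616) [heading=300, draw]
    RT 180: heading 300 -> 120
    -- iteration 2/3 --
    BK 7.1: (-4.133,-1.616) -> (-0.583,-7.765) [heading=120, draw]
    RT 180: heading 120 -> 300
    -- iteration 3/3 --
    BK 7.1: (-0.583,-7.765) -> (-4.133,-1.616) [heading=300, draw]
    RT 180: heading 300 -> 120
  ]
]
BK 5.8: (-4.133,-1.616) -> (-1.233,-6.639) [heading=120, draw]
Final: pos=(-1.233,-6.639), heading=120, 18 segment(s) drawn

Segment lengths:
  seg 1: (0,0) -> (-3.7,0), length = 3.7
  seg 2: (-3.7,0) -> (-10.282,-3.8), length = 7.6
  seg 3: (-10.282,-3.8) -> (-4.133,-0.25), length = 7.1
  seg 4: (-4.133,-0.25) -> (-10.282,-3.8), length = 7.1
  seg 5: (-10.282,-3.8) -> (-4.133,-0.25), length = 7.1
  seg 6: (-4.133,-0.25) -> (-7.933,-6.832), length = 7.6
  seg 7: (-7.933,-6.832) -> (-4.383,-0.683), length = 7.1
  seg 8: (-4.383,-0.683) -> (-7.933,-6.832), length = 7.1
  seg 9: (-7.933,-6.832) -> (-4.383,-0.683), length = 7.1
  seg 10: (-4.383,-0.683) -> (-4.383,-8.283), length = 7.6
  seg 11: (-4.383,-8.283) -> (-4.383,-1.183), length = 7.1
  seg 12: (-4.383,-1.183) -> (-4.383,-8.283), length = 7.1
  seg 13: (-4.383,-8.283) -> (-4.383,-1.183), length = 7.1
  seg 14: (-4.383,-1.183) -> (-0.583,-7.765), length = 7.6
  seg 15: (-0.583,-7.765) -> (-4.133,-1.616), length = 7.1
  seg 16: (-4.133,-1.616) -> (-0.583,-7.765), length = 7.1
  seg 17: (-0.583,-7.765) -> (-4.133,-1.616), length = 7.1
  seg 18: (-4.133,-1.616) -> (-1.233,-6.639), length = 5.8
Total = 125.1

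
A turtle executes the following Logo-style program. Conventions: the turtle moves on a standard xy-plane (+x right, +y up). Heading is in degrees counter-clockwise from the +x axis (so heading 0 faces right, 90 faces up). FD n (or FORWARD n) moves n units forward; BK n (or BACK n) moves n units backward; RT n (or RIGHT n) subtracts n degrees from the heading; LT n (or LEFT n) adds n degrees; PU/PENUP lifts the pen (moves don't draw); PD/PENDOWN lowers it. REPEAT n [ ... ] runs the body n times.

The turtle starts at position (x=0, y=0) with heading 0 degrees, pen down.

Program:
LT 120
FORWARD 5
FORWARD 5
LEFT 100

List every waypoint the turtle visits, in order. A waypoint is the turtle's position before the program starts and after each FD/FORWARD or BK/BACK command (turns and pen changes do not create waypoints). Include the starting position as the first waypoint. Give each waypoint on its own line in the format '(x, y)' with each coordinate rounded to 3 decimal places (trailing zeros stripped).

Answer: (0, 0)
(-2.5, 4.33)
(-5, 8.66)

Derivation:
Executing turtle program step by step:
Start: pos=(0,0), heading=0, pen down
LT 120: heading 0 -> 120
FD 5: (0,0) -> (-2.5,4.33) [heading=120, draw]
FD 5: (-2.5,4.33) -> (-5,8.66) [heading=120, draw]
LT 100: heading 120 -> 220
Final: pos=(-5,8.66), heading=220, 2 segment(s) drawn
Waypoints (3 total):
(0, 0)
(-2.5, 4.33)
(-5, 8.66)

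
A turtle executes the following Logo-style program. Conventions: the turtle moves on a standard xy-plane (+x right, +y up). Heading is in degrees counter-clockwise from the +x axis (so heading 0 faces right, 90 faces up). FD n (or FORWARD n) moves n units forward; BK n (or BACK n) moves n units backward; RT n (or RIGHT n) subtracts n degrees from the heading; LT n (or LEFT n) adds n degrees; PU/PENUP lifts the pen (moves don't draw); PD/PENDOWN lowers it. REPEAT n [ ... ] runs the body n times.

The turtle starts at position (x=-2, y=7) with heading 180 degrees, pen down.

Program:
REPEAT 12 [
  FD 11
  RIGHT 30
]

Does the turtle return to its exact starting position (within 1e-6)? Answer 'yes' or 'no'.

Executing turtle program step by step:
Start: pos=(-2,7), heading=180, pen down
REPEAT 12 [
  -- iteration 1/12 --
  FD 11: (-2,7) -> (-13,7) [heading=180, draw]
  RT 30: heading 180 -> 150
  -- iteration 2/12 --
  FD 11: (-13,7) -> (-22.526,12.5) [heading=150, draw]
  RT 30: heading 150 -> 120
  -- iteration 3/12 --
  FD 11: (-22.526,12.5) -> (-28.026,22.026) [heading=120, draw]
  RT 30: heading 120 -> 90
  -- iteration 4/12 --
  FD 11: (-28.026,22.026) -> (-28.026,33.026) [heading=90, draw]
  RT 30: heading 90 -> 60
  -- iteration 5/12 --
  FD 11: (-28.026,33.026) -> (-22.526,42.553) [heading=60, draw]
  RT 30: heading 60 -> 30
  -- iteration 6/12 --
  FD 11: (-22.526,42.553) -> (-13,48.053) [heading=30, draw]
  RT 30: heading 30 -> 0
  -- iteration 7/12 --
  FD 11: (-13,48.053) -> (-2,48.053) [heading=0, draw]
  RT 30: heading 0 -> 330
  -- iteration 8/12 --
  FD 11: (-2,48.053) -> (7.526,42.553) [heading=330, draw]
  RT 30: heading 330 -> 300
  -- iteration 9/12 --
  FD 11: (7.526,42.553) -> (13.026,33.026) [heading=300, draw]
  RT 30: heading 300 -> 270
  -- iteration 10/12 --
  FD 11: (13.026,33.026) -> (13.026,22.026) [heading=270, draw]
  RT 30: heading 270 -> 240
  -- iteration 11/12 --
  FD 11: (13.026,22.026) -> (7.526,12.5) [heading=240, draw]
  RT 30: heading 240 -> 210
  -- iteration 12/12 --
  FD 11: (7.526,12.5) -> (-2,7) [heading=210, draw]
  RT 30: heading 210 -> 180
]
Final: pos=(-2,7), heading=180, 12 segment(s) drawn

Start position: (-2, 7)
Final position: (-2, 7)
Distance = 0; < 1e-6 -> CLOSED

Answer: yes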